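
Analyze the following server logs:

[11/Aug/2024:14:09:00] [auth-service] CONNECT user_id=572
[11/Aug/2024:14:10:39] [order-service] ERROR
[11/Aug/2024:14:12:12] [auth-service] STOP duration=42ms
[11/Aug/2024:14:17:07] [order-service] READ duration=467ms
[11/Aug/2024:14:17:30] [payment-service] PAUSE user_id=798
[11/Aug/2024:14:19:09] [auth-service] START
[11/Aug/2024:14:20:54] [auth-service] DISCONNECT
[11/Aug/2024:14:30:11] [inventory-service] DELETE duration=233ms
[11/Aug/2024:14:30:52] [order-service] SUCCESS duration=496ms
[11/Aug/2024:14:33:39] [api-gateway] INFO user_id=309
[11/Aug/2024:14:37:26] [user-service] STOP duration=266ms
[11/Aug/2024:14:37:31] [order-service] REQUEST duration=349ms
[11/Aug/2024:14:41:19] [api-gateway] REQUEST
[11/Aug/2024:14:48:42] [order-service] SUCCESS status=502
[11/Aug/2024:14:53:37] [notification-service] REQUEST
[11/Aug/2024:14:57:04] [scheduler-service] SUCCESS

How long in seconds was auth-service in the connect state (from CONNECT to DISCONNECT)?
714

To calculate state duration:

1. Find CONNECT event for auth-service: 11/Aug/2024:14:09:00
2. Find DISCONNECT event for auth-service: 11/Aug/2024:14:20:54
3. Calculate duration: 11/Aug/2024:14:20:54 - 11/Aug/2024:14:09:00 = 714 seconds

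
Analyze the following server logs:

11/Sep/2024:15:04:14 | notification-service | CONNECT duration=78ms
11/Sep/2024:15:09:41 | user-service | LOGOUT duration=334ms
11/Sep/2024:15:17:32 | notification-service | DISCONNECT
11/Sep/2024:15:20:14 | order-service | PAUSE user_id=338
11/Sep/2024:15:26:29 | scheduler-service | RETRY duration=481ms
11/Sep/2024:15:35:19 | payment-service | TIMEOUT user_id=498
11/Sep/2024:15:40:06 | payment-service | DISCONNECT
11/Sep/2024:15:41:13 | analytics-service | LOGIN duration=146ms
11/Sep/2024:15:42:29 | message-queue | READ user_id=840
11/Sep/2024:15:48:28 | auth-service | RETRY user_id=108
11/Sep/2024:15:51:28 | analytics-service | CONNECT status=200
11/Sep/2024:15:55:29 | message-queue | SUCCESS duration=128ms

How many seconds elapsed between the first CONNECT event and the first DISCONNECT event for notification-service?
798

To find the time between events:

1. Locate the first CONNECT event for notification-service: 11/Sep/2024:15:04:14
2. Locate the first DISCONNECT event for notification-service: 11/Sep/2024:15:17:32
3. Calculate the difference: 11/Sep/2024:15:17:32 - 11/Sep/2024:15:04:14 = 798 seconds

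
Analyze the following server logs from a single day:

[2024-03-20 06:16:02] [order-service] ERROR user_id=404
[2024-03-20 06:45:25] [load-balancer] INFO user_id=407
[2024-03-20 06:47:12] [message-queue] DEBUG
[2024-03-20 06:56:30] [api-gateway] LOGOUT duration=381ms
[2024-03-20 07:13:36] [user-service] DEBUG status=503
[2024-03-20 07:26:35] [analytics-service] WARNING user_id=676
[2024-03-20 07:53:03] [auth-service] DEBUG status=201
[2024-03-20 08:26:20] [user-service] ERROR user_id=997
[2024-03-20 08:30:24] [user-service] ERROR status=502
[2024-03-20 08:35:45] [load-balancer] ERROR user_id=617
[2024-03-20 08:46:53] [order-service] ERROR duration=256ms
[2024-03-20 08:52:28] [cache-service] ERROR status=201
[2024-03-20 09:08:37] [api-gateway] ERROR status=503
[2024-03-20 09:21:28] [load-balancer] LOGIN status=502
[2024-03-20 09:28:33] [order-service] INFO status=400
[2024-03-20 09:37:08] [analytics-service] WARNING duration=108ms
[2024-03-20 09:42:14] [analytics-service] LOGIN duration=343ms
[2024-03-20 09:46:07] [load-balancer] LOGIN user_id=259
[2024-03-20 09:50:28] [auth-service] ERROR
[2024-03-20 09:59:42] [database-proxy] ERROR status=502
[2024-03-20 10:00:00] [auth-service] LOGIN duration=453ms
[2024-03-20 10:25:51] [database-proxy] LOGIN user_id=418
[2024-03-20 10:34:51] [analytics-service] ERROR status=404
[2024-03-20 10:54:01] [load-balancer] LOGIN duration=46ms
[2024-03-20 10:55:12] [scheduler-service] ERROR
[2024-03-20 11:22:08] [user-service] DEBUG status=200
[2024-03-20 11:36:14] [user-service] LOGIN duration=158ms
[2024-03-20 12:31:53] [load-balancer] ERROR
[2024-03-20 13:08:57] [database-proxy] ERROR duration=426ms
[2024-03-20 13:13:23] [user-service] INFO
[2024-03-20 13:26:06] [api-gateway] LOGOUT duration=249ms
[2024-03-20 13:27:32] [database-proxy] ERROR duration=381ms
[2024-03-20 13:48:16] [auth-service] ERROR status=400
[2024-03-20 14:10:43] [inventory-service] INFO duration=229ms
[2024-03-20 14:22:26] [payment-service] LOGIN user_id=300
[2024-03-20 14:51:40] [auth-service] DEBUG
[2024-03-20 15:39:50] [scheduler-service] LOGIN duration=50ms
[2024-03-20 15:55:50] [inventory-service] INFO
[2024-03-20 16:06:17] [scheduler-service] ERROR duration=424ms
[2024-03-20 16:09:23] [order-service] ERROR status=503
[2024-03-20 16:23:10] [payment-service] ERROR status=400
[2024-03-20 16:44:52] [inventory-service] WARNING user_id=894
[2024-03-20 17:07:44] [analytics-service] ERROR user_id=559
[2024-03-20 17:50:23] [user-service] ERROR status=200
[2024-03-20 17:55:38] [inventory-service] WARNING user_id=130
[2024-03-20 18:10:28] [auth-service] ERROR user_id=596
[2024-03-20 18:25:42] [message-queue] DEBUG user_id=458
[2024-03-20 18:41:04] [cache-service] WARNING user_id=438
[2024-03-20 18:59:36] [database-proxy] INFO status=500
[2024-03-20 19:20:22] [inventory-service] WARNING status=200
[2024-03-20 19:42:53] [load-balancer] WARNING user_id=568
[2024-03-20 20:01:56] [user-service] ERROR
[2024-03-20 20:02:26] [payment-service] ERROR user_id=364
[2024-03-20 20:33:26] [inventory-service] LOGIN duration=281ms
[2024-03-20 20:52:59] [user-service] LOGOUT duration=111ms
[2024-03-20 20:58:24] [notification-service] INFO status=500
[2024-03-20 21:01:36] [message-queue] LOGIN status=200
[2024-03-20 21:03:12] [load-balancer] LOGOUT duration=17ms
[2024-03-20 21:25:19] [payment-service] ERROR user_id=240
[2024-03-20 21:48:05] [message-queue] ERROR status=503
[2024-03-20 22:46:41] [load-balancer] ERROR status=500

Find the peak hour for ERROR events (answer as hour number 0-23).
8

To find the peak hour:

1. Group all ERROR events by hour
2. Count events in each hour
3. Find hour with maximum count
4. Peak hour: 8 (with 5 events)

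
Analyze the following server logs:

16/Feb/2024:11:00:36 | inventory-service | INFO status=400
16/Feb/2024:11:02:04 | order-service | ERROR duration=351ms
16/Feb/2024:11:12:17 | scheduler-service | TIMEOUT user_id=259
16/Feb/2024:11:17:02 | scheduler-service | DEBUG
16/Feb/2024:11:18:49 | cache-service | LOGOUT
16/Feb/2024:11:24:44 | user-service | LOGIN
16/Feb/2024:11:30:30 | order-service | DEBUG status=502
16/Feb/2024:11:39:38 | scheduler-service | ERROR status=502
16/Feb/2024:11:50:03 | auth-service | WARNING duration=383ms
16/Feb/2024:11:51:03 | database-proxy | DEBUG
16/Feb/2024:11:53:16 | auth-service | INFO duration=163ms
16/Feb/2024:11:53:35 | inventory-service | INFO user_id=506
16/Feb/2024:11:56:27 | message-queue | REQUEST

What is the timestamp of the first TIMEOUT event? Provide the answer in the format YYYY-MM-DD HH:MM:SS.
2024-02-16 11:12:17

To find the first event:

1. Filter for all TIMEOUT events
2. Sort by timestamp
3. Select the first one
4. Timestamp: 2024-02-16 11:12:17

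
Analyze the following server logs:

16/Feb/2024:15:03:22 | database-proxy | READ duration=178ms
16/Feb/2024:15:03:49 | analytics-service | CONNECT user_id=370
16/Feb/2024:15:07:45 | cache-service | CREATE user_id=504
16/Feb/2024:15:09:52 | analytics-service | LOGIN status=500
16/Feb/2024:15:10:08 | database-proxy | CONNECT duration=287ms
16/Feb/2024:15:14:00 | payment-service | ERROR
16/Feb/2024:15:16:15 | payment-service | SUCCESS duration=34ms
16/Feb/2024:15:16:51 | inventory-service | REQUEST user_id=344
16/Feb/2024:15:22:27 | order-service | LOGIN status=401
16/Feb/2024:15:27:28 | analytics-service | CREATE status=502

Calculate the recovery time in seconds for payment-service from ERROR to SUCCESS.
135

To calculate recovery time:

1. Find ERROR event for payment-service: 16/Feb/2024:15:14:00
2. Find next SUCCESS event for payment-service: 16/Feb/2024:15:16:15
3. Recovery time: 16/Feb/2024:15:16:15 - 16/Feb/2024:15:14:00 = 135 seconds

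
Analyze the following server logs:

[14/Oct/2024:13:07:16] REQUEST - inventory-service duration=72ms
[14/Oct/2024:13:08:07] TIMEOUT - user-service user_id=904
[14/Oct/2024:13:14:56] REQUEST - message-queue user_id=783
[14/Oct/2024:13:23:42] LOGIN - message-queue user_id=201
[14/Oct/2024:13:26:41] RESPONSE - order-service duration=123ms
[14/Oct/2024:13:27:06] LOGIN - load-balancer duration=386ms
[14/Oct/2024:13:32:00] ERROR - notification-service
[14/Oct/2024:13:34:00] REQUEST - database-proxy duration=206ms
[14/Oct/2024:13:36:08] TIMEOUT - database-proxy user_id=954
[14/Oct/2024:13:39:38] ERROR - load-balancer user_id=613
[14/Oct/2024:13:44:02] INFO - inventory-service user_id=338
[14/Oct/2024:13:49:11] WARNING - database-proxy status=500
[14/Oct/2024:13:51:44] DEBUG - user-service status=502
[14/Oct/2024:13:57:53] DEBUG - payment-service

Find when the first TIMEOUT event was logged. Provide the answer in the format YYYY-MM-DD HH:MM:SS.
2024-10-14 13:08:07

To find the first event:

1. Filter for all TIMEOUT events
2. Sort by timestamp
3. Select the first one
4. Timestamp: 2024-10-14 13:08:07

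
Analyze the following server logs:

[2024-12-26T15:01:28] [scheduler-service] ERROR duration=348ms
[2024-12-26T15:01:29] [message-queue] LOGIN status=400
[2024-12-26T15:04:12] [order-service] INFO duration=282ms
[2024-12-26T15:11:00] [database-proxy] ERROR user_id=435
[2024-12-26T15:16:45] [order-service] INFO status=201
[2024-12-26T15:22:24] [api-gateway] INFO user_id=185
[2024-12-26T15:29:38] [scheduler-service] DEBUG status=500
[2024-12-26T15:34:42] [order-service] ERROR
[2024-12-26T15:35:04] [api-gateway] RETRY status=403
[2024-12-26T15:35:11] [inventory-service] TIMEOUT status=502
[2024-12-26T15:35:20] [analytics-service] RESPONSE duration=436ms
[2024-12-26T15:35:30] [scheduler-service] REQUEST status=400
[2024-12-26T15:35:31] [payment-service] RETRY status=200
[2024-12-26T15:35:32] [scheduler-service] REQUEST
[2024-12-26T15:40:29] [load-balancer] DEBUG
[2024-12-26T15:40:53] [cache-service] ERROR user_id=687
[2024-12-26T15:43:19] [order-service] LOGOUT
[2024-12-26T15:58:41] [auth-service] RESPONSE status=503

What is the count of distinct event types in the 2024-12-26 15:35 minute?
4

To count unique event types:

1. Filter events in the minute starting at 2024-12-26 15:35
2. Extract event types from matching entries
3. Count unique types: 4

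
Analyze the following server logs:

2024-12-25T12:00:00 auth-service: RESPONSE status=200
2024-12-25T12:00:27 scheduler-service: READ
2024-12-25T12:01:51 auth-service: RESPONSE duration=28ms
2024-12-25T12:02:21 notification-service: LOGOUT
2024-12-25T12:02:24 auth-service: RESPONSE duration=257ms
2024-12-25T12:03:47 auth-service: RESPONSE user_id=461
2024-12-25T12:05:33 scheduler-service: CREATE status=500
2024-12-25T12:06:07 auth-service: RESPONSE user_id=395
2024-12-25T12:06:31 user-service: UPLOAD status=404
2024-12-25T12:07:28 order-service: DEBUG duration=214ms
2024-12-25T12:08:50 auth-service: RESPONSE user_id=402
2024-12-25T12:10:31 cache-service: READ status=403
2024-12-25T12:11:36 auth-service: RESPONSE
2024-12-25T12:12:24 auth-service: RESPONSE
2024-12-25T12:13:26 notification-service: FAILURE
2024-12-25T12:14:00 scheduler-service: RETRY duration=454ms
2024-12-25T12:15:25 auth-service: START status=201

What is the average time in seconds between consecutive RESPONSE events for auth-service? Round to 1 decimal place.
106.3

To calculate average interval:

1. Find all RESPONSE events for auth-service in order
2. Calculate time gaps between consecutive events
3. Compute mean of gaps: 744 / 7 = 106.3 seconds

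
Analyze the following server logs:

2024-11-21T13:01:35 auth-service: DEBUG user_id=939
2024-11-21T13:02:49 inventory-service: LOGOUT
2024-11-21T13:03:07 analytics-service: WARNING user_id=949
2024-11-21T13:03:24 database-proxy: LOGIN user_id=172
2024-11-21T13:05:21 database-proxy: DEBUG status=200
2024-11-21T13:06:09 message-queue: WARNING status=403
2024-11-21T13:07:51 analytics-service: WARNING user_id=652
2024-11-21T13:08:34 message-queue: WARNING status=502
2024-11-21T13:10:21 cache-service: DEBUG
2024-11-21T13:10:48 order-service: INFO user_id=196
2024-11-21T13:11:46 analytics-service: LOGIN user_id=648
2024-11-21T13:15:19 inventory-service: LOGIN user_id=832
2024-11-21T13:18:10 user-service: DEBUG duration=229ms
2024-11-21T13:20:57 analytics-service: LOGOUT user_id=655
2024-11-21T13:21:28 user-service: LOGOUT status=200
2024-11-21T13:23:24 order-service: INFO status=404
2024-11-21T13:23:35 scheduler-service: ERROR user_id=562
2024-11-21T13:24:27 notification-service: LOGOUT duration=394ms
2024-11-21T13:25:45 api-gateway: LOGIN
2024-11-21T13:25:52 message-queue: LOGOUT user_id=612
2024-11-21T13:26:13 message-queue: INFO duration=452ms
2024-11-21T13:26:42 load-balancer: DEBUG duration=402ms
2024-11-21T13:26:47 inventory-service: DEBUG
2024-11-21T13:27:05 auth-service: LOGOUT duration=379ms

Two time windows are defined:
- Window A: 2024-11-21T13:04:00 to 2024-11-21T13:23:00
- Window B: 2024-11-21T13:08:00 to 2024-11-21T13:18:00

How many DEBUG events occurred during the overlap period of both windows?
1

To find overlap events:

1. Window A: 2024-11-21T13:04:00 to 2024-11-21T13:23:00
2. Window B: 2024-11-21T13:08:00 to 2024-11-21T13:18:00
3. Overlap period: 2024-11-21T13:08:00 to 2024-11-21T13:18:00
4. Count DEBUG events in overlap: 1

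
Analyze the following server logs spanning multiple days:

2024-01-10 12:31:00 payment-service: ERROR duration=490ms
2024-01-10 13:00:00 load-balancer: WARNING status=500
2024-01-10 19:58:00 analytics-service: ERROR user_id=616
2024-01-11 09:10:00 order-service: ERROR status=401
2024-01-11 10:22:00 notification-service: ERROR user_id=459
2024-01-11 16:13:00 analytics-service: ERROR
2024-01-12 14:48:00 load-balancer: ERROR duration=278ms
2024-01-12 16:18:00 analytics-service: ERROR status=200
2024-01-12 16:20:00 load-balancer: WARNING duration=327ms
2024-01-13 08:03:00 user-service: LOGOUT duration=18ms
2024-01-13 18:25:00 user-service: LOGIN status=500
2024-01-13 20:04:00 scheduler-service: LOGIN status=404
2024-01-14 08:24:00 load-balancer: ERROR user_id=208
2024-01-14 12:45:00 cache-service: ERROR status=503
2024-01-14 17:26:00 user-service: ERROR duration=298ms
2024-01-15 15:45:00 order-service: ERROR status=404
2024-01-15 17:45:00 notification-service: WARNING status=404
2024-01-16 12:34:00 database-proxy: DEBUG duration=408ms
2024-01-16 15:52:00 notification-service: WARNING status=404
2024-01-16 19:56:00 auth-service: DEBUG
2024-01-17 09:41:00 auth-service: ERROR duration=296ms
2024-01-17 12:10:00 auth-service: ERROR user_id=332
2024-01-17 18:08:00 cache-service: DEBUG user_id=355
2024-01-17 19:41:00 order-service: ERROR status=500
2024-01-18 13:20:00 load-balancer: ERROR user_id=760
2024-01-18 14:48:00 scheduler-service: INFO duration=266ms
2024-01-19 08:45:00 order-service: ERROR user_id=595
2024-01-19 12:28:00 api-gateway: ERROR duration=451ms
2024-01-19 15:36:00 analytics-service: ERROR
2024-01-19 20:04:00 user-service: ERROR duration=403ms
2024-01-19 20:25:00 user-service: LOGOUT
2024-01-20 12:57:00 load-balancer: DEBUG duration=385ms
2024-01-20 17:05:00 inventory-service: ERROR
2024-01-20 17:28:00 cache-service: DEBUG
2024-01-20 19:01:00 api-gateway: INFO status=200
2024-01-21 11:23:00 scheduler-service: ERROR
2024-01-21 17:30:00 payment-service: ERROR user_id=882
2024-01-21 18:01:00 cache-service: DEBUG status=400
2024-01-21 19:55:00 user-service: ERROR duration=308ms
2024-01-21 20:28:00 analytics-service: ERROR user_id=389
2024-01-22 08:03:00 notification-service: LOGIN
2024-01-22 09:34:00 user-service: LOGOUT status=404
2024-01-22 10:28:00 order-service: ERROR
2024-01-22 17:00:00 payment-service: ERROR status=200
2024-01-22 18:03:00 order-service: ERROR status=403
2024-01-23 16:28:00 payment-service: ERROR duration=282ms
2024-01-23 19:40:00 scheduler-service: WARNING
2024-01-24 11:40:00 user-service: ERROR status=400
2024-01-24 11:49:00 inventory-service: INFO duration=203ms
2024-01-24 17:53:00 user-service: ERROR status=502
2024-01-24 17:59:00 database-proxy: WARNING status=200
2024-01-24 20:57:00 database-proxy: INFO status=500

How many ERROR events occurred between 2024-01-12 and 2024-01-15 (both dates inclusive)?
6

To filter by date range:

1. Date range: 2024-01-12 through 2024-01-15, both dates inclusive
2. Filter for ERROR events whose date falls in this range
3. Count matching events: 6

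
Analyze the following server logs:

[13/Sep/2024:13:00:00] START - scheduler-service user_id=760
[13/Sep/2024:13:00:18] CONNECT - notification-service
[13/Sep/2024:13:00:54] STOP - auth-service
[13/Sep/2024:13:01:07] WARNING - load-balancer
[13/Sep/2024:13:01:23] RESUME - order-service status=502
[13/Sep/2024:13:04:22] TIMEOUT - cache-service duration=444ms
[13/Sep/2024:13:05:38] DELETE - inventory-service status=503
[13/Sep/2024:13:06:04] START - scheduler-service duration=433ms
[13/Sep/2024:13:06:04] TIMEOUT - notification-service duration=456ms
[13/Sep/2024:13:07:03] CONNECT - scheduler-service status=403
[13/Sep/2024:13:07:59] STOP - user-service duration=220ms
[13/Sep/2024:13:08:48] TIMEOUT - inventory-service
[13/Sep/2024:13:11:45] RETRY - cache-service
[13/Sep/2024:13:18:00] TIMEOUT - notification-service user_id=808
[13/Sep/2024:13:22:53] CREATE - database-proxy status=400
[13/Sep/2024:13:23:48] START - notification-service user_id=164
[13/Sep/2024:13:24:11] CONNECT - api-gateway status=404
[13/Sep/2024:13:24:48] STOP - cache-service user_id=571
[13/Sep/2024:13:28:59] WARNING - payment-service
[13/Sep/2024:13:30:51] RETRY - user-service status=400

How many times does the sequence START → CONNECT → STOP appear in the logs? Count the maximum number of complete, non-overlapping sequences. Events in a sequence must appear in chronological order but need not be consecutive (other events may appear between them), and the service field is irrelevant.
3

To count sequences:

1. Look for pattern: START → CONNECT → STOP
2. Greedily scan the log in chronological order, matching each sequence element in turn (ignoring service)
3. Each time the full pattern completes, increment the count and restart matching from the next event
4. Complete non-overlapping sequences found: 3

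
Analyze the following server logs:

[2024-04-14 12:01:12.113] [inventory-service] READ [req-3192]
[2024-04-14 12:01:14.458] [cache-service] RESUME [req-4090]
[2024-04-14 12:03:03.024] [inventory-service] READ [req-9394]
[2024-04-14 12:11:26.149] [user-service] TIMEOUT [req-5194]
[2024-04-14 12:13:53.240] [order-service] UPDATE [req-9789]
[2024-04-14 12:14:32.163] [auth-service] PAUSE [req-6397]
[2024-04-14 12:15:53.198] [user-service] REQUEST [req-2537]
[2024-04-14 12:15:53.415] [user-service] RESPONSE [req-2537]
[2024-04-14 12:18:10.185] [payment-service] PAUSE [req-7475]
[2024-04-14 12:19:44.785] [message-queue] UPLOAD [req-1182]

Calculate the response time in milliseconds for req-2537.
217

To calculate latency:

1. Find REQUEST with id req-2537: 2024-04-14 12:15:53.198
2. Find RESPONSE with id req-2537: 2024-04-14 12:15:53.415
3. Latency: 2024-04-14 12:15:53.415 - 2024-04-14 12:15:53.198 = 217ms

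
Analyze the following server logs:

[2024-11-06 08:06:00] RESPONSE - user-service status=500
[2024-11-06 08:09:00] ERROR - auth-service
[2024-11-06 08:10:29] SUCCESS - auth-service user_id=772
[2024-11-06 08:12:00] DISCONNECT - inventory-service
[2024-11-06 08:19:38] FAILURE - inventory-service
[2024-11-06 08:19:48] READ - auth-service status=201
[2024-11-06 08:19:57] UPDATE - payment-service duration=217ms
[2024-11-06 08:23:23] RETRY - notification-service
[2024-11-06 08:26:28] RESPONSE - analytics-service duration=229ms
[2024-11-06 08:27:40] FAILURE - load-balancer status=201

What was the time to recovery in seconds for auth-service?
89

To calculate recovery time:

1. Find ERROR event for auth-service: 2024-11-06 08:09:00
2. Find next SUCCESS event for auth-service: 2024-11-06 08:10:29
3. Recovery time: 2024-11-06 08:10:29 - 2024-11-06 08:09:00 = 89 seconds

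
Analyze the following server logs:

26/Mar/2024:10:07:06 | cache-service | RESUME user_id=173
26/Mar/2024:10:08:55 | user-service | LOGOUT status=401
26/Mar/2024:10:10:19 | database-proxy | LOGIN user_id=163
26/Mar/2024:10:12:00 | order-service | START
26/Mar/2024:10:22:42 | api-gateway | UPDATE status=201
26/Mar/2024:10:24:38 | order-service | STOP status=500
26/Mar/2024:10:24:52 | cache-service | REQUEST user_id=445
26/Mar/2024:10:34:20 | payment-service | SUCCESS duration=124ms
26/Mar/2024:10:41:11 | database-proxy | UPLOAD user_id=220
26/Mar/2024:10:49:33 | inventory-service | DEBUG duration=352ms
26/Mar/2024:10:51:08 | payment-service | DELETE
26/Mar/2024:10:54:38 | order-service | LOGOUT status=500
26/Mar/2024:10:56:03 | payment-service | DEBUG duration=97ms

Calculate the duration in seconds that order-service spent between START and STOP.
758

To calculate state duration:

1. Find START event for order-service: 26/Mar/2024:10:12:00
2. Find STOP event for order-service: 26/Mar/2024:10:24:38
3. Calculate duration: 26/Mar/2024:10:24:38 - 26/Mar/2024:10:12:00 = 758 seconds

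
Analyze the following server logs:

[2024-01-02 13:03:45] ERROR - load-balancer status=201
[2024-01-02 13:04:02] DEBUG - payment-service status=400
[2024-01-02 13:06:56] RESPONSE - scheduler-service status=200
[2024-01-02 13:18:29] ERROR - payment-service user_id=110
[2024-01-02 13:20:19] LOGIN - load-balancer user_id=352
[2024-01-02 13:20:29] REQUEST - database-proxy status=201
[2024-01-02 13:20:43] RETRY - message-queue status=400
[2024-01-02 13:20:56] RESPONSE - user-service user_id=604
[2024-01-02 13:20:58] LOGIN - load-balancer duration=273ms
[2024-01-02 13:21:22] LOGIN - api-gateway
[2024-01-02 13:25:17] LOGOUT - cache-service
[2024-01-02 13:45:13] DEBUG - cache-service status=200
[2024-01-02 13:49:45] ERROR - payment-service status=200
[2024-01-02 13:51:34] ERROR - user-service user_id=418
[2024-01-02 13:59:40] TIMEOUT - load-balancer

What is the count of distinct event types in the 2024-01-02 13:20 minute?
4

To count unique event types:

1. Filter events in the minute starting at 2024-01-02 13:20
2. Extract event types from matching entries
3. Count unique types: 4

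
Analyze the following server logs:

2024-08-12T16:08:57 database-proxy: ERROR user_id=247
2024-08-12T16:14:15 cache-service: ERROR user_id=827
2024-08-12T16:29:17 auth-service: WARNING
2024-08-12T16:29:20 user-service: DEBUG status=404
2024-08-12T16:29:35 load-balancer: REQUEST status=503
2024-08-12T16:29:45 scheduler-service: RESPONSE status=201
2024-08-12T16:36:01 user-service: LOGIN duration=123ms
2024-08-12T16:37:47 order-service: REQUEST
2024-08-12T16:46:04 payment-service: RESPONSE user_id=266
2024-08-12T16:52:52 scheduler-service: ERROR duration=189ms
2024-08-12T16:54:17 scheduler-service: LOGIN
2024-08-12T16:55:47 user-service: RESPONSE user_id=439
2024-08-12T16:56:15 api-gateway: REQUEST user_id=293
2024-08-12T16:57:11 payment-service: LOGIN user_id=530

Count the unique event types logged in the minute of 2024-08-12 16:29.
4

To count unique event types:

1. Filter events in the minute starting at 2024-08-12 16:29
2. Extract event types from matching entries
3. Count unique types: 4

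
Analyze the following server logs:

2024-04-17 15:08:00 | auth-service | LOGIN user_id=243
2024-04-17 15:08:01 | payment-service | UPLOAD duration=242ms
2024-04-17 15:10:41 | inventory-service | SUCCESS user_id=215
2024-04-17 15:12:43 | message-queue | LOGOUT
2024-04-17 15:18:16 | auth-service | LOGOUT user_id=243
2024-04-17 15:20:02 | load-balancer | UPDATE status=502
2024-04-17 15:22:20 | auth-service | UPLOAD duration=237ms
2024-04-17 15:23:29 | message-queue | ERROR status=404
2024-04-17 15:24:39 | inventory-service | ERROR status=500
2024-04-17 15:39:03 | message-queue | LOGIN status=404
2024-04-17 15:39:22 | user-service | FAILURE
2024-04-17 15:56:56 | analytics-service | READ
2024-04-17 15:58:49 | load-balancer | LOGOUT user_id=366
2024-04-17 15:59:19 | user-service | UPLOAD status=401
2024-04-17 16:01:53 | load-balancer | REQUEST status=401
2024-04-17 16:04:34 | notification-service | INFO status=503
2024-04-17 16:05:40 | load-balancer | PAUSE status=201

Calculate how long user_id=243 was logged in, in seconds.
616

To calculate session duration:

1. Find LOGIN event for user_id=243: 2024-04-17 15:08:00
2. Find LOGOUT event for user_id=243: 2024-04-17 15:18:16
3. Session duration: 2024-04-17 15:18:16 - 2024-04-17 15:08:00 = 616 seconds (10 minutes)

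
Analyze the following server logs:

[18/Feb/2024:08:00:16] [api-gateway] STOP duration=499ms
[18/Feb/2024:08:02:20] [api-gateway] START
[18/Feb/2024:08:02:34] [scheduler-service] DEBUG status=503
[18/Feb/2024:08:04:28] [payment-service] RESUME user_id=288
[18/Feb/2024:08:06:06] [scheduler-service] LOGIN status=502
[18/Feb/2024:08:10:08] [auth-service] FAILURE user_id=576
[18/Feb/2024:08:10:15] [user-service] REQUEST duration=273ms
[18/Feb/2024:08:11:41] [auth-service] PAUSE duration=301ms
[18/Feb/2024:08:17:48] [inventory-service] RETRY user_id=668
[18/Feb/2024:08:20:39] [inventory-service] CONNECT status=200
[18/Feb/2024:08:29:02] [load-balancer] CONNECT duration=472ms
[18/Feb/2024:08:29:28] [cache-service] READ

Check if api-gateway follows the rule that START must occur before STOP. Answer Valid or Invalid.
Invalid

To validate ordering:

1. Required order: START → STOP
2. Rule: START must occur before STOP
3. Check actual order of events for api-gateway
4. Result: Invalid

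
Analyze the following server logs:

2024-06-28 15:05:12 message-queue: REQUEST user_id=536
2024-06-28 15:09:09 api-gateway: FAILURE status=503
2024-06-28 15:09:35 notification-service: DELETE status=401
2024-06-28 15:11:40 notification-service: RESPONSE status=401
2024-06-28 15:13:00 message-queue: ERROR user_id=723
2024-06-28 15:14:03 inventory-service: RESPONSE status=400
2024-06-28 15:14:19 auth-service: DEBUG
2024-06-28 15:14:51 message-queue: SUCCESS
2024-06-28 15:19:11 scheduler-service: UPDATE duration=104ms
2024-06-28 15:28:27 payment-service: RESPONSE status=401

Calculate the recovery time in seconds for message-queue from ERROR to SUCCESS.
111

To calculate recovery time:

1. Find ERROR event for message-queue: 2024-06-28 15:13:00
2. Find next SUCCESS event for message-queue: 2024-06-28 15:14:51
3. Recovery time: 2024-06-28 15:14:51 - 2024-06-28 15:13:00 = 111 seconds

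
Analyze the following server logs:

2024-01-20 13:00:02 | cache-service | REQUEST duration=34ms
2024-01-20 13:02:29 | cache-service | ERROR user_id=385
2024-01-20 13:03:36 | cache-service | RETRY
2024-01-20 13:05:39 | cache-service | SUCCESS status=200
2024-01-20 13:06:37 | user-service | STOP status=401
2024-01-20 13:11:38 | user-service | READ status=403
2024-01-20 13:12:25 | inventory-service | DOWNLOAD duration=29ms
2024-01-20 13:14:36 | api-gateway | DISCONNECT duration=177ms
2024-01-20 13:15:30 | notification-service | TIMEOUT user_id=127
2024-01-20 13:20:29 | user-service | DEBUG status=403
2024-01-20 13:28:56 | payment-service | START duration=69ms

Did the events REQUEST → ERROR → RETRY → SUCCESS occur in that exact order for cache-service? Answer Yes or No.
Yes

To verify sequence order:

1. Find all events in sequence REQUEST → ERROR → RETRY → SUCCESS for cache-service
2. Extract their timestamps
3. Check if timestamps are in ascending order
4. Result: Yes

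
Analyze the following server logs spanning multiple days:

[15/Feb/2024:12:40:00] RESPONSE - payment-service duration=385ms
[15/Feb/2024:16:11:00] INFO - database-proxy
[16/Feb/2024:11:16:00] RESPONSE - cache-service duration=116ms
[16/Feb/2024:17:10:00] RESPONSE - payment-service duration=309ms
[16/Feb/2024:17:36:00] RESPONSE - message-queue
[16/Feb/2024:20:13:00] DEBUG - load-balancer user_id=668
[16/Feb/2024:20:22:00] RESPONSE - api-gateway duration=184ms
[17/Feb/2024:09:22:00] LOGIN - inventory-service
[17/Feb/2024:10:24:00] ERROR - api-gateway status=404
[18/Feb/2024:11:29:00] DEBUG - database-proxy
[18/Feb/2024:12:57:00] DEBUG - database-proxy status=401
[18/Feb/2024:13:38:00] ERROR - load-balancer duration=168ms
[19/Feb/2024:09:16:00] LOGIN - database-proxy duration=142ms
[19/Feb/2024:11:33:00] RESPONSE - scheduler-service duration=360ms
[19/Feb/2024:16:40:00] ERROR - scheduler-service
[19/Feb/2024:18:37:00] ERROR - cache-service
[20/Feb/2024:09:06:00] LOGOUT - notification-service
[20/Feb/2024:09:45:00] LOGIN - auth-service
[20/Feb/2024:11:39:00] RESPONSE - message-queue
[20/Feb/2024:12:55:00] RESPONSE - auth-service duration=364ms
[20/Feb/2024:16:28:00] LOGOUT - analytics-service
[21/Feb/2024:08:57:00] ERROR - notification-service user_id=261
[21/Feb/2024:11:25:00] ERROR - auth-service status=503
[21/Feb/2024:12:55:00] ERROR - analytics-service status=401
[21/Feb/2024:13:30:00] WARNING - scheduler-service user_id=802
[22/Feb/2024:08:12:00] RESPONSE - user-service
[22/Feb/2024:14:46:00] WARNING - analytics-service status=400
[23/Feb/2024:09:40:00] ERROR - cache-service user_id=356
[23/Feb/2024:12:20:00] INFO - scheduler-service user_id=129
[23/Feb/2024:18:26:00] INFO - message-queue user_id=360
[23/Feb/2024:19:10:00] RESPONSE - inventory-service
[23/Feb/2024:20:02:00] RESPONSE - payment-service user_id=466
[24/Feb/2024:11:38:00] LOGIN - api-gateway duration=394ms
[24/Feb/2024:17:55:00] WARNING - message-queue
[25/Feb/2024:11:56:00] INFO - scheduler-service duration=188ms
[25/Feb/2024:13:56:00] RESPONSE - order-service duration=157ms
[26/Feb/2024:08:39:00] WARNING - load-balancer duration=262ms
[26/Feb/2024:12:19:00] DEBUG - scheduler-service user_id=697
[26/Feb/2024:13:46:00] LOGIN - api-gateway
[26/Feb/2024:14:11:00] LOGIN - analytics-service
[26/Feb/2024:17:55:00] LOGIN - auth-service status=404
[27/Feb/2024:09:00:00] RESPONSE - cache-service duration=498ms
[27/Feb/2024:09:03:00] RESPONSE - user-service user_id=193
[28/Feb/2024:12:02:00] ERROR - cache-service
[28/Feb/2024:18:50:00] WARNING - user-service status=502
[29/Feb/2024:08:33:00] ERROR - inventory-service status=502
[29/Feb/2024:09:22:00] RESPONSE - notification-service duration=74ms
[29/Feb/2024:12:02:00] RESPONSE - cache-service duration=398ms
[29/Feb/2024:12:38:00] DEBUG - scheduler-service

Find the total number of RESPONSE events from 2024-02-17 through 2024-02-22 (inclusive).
4

To filter by date range:

1. Date range: 2024-02-17 through 2024-02-22, both dates inclusive
2. Filter for RESPONSE events whose date falls in this range
3. Count matching events: 4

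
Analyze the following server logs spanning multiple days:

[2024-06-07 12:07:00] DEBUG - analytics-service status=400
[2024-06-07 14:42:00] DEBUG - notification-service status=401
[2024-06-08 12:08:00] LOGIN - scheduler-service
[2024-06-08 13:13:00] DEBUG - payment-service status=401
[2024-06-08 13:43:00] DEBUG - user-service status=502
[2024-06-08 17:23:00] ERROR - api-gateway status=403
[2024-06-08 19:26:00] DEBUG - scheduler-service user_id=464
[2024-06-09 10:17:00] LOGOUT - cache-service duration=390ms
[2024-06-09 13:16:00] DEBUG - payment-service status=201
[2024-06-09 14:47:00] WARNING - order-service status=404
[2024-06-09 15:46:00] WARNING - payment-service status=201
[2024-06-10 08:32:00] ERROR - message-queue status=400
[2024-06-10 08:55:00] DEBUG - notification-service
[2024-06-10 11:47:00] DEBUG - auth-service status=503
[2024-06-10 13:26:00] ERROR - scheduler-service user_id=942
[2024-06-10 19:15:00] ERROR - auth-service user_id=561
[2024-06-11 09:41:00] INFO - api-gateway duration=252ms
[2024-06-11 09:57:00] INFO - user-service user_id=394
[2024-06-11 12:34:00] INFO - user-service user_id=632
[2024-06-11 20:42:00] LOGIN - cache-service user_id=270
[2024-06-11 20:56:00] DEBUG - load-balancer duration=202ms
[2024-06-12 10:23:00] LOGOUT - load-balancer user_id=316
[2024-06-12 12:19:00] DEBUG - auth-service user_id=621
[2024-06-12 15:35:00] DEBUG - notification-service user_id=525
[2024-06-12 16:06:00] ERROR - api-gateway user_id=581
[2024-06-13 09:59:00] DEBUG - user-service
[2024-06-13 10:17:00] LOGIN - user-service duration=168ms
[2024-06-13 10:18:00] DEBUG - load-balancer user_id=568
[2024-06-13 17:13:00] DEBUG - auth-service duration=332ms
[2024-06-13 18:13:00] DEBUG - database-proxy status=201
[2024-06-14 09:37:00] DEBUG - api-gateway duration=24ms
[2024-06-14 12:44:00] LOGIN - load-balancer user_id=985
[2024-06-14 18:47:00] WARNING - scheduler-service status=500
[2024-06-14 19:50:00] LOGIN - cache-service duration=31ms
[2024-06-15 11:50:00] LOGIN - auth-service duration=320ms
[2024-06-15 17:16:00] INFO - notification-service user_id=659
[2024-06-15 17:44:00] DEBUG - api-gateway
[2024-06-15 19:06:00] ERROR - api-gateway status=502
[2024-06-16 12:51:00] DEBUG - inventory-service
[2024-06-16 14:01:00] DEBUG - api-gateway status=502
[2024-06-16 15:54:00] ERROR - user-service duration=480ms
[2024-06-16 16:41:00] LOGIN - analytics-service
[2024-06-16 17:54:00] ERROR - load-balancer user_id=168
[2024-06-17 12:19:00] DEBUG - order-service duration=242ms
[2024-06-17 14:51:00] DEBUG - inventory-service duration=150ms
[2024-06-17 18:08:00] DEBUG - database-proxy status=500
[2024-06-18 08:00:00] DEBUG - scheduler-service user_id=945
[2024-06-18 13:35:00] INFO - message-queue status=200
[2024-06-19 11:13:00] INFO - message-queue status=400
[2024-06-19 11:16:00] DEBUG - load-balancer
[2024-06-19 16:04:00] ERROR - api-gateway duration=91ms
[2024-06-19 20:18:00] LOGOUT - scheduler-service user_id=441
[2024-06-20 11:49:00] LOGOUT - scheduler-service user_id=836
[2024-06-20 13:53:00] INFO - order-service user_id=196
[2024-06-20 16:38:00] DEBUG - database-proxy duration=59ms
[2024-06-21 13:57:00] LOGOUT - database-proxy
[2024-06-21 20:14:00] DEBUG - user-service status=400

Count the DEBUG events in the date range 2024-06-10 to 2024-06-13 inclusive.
9

To filter by date range:

1. Date range: 2024-06-10 through 2024-06-13, both dates inclusive
2. Filter for DEBUG events whose date falls in this range
3. Count matching events: 9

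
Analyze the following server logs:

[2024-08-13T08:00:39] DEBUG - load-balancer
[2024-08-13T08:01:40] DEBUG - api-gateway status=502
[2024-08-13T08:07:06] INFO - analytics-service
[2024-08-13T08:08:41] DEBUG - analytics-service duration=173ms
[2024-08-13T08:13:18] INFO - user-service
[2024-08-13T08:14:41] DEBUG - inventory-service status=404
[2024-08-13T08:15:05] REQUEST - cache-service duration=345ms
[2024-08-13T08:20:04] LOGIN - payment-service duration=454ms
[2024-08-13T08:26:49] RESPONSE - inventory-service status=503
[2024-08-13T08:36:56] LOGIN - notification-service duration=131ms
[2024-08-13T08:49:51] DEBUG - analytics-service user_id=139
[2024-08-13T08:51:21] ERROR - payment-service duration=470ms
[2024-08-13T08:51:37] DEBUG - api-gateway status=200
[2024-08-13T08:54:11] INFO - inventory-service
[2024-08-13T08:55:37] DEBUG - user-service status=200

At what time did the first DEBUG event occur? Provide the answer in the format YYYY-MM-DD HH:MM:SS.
2024-08-13 08:00:39

To find the first event:

1. Filter for all DEBUG events
2. Sort by timestamp
3. Select the first one
4. Timestamp: 2024-08-13 08:00:39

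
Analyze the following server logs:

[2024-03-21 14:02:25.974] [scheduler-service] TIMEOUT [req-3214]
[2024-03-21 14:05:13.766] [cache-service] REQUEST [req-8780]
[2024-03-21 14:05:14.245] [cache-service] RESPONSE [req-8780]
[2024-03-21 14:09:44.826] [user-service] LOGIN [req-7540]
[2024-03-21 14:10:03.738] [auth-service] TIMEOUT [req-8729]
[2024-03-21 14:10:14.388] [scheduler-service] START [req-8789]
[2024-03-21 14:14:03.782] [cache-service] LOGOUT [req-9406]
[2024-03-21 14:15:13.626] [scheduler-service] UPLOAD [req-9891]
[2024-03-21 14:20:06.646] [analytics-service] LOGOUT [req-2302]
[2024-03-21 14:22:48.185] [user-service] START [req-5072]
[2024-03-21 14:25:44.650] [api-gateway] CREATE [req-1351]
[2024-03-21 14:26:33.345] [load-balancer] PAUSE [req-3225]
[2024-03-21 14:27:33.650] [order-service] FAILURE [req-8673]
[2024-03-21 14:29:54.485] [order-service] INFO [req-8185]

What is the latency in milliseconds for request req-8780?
479

To calculate latency:

1. Find REQUEST with id req-8780: 2024-03-21 14:05:13.766
2. Find RESPONSE with id req-8780: 2024-03-21 14:05:14.245
3. Latency: 2024-03-21 14:05:14.245 - 2024-03-21 14:05:13.766 = 479ms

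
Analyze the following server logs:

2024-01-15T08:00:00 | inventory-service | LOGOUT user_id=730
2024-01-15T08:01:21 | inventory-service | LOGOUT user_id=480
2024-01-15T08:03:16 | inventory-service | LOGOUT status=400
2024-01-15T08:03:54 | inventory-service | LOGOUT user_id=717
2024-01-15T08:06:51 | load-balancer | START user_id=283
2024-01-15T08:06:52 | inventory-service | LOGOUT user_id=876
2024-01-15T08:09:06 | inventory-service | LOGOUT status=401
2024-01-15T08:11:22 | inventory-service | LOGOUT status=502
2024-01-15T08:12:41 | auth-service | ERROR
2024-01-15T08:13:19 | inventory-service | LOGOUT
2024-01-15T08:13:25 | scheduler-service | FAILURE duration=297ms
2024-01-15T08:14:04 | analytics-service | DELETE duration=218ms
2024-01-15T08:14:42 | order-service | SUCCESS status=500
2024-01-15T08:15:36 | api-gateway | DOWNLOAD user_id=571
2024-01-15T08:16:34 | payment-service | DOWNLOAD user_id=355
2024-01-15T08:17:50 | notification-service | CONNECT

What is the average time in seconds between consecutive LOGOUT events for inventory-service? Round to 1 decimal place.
114.1

To calculate average interval:

1. Find all LOGOUT events for inventory-service in order
2. Calculate time gaps between consecutive events
3. Compute mean of gaps: 799 / 7 = 114.1 seconds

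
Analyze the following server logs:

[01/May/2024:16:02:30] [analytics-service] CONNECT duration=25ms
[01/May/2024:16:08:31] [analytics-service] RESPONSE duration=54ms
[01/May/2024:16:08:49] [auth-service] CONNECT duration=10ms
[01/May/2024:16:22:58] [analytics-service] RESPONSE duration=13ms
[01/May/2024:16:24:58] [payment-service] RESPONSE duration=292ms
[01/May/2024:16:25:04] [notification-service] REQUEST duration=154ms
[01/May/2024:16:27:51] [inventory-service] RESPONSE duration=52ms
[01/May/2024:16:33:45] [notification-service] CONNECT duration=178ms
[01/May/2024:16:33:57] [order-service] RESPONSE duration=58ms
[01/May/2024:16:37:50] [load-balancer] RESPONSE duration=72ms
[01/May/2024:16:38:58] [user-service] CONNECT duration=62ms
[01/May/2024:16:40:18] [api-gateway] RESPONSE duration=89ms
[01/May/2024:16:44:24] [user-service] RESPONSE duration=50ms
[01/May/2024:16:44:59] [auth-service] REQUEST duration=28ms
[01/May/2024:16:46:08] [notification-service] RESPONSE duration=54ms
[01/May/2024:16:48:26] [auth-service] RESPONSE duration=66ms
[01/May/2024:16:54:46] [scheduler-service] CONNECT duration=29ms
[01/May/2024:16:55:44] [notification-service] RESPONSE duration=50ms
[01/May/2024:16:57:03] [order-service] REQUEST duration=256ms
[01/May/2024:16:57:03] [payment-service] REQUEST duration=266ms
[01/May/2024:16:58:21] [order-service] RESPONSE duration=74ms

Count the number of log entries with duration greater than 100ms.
5

To count timeouts:

1. Threshold: 100ms
2. Extract duration from each log entry
3. Count entries where duration > 100
4. Timeout count: 5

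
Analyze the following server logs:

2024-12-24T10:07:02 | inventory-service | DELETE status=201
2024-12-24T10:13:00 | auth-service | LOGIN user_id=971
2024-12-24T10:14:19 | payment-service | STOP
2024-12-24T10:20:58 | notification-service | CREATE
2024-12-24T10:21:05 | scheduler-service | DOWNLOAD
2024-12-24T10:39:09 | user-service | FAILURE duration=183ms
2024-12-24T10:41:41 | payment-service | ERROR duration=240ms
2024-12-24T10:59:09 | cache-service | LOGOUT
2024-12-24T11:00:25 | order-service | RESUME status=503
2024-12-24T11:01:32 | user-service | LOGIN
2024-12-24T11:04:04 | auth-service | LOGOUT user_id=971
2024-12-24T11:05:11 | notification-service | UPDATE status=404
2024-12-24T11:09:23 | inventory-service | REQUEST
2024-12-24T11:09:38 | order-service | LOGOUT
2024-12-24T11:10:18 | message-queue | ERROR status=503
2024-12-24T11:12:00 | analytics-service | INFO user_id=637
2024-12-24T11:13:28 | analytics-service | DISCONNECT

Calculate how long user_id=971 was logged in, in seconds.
3064

To calculate session duration:

1. Find LOGIN event for user_id=971: 2024-12-24T10:13:00
2. Find LOGOUT event for user_id=971: 2024-12-24T11:04:04
3. Session duration: 2024-12-24T11:04:04 - 2024-12-24T10:13:00 = 3064 seconds (51 minutes)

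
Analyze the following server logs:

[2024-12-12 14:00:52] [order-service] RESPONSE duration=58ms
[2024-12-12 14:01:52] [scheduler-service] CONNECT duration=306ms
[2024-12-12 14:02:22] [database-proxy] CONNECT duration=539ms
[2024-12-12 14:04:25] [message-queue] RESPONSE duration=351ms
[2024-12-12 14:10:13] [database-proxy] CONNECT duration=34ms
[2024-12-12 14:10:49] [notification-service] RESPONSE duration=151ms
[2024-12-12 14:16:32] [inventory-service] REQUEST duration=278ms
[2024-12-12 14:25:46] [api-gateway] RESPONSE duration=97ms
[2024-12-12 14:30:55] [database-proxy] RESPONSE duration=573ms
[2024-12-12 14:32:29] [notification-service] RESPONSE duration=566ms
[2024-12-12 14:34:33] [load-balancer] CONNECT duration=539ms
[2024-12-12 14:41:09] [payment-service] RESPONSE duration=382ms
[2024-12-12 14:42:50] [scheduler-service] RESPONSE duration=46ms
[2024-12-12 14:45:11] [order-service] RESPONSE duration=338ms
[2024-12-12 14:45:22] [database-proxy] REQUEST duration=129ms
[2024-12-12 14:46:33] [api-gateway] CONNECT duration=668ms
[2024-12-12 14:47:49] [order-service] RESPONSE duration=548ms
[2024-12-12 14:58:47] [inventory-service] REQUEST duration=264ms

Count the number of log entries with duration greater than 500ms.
6

To count timeouts:

1. Threshold: 500ms
2. Extract duration from each log entry
3. Count entries where duration > 500
4. Timeout count: 6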